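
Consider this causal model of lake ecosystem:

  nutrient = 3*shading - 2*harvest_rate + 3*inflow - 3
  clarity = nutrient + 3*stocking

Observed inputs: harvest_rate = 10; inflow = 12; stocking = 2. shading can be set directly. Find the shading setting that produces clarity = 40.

Substituting into the nutrient equation gives nutrient = 3*shading + 13.
Substituting into the clarity equation gives clarity = 3*shading + 19.
Solve 3*shading + 19 = 40: shading = (40 - 19) / 3 = 7.

shading = 7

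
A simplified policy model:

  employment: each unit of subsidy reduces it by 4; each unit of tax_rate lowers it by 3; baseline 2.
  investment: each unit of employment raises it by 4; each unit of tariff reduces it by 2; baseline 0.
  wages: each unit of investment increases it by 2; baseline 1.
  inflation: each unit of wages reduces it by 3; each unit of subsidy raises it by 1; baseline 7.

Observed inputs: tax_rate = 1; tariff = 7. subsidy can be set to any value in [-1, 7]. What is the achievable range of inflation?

15 to 791

Substituting into the employment equation gives employment = -4*subsidy - 1.
Substituting into the investment equation gives investment = -16*subsidy - 18.
wages becomes -32*subsidy - 35.
Substituting into the inflation equation gives inflation = 97*subsidy + 112.
Linear in subsidy, so extremes are at the endpoints: subsidy = -1 gives inflation = 15; subsidy = 7 gives inflation = 791.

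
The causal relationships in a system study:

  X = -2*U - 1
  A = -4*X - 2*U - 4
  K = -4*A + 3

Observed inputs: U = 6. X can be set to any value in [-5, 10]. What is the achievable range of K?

-13 to 227

Intervening on X fixes its value directly, overriding its dependence on U.
Substituting into the A equation gives A = -4*X - 16.
K becomes 16*X + 67.
Linear in X, so extremes are at the endpoints: X = -5 gives K = -13; X = 10 gives K = 227.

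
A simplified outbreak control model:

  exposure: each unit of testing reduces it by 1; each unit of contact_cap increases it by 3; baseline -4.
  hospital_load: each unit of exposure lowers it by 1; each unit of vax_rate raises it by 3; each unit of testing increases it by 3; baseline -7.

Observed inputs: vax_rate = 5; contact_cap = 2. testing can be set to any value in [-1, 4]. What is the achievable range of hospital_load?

2 to 22

Substituting into the exposure equation gives exposure = -testing + 2.
Substituting into the hospital_load equation gives hospital_load = 4*testing + 6.
Linear in testing, so extremes are at the endpoints: testing = -1 gives hospital_load = 2; testing = 4 gives hospital_load = 22.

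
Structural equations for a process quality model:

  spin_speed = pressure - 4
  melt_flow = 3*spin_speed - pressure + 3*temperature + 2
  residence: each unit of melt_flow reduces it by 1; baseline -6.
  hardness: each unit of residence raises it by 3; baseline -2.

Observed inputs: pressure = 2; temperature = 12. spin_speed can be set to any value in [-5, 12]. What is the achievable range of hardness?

Intervening on spin_speed fixes its value directly, overriding its dependence on pressure.
Substituting into the melt_flow equation gives melt_flow = 3*spin_speed + 36.
Substituting into the residence equation gives residence = -3*spin_speed - 42.
Substituting into the hardness equation gives hardness = -9*spin_speed - 128.
Linear in spin_speed, so extremes are at the endpoints: spin_speed = -5 gives hardness = -83; spin_speed = 12 gives hardness = -236.

-236 to -83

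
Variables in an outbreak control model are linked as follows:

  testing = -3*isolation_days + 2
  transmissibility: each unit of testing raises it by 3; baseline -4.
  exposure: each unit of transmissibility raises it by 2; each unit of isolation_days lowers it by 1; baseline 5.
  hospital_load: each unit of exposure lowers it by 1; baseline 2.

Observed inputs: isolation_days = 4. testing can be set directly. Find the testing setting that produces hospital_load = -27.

Intervening on testing fixes its value directly, overriding its dependence on isolation_days.
Substituting into the exposure equation gives exposure = 6*testing - 7.
hospital_load becomes -6*testing + 9.
Solve -6*testing + 9 = -27: testing = (-27 - 9) / -6 = 6.

testing = 6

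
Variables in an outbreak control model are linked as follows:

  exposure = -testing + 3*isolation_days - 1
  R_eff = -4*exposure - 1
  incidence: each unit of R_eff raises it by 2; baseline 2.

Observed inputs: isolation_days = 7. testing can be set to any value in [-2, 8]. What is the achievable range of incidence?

-176 to -96

Substituting into the exposure equation gives exposure = -testing + 20.
R_eff becomes 4*testing - 81.
incidence becomes 8*testing - 160.
Linear in testing, so extremes are at the endpoints: testing = -2 gives incidence = -176; testing = 8 gives incidence = -96.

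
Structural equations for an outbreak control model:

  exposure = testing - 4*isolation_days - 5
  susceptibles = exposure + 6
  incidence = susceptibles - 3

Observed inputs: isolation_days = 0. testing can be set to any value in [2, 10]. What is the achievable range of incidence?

0 to 8

Substituting into the exposure equation gives exposure = testing - 5.
susceptibles becomes testing + 1.
This gives incidence = testing - 2.
Linear in testing, so extremes are at the endpoints: testing = 2 gives incidence = 0; testing = 10 gives incidence = 8.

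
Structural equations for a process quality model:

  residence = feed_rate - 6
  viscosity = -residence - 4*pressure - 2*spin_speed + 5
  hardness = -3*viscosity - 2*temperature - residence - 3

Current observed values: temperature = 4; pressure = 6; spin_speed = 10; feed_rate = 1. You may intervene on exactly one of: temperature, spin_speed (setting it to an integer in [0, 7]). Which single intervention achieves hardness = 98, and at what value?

Intervening on temperature: with other inputs at their observed values, hardness = -2*temperature + 104. Solving for 98 gives temperature = 3, within [0, 7].
Intervening on spin_speed: hardness = 6*spin_speed + 36. Reaching 98 requires spin_speed = 31/3, not an integer.

set temperature = 3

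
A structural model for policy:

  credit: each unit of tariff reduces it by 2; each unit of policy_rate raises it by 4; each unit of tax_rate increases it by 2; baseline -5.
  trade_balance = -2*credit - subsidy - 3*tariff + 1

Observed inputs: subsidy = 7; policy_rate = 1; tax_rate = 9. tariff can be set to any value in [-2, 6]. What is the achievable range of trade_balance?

-42 to -34

Substituting into the credit equation gives credit = -2*tariff + 17.
So trade_balance = tariff - 40.
Linear in tariff, so extremes are at the endpoints: tariff = -2 gives trade_balance = -42; tariff = 6 gives trade_balance = -34.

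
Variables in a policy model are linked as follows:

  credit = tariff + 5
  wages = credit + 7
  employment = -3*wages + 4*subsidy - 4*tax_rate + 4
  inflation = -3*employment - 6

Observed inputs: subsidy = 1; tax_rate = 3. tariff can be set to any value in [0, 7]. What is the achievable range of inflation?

114 to 177

Substituting into the wages equation gives wages = tariff + 12.
This gives employment = -3*tariff - 40.
This gives inflation = 9*tariff + 114.
Linear in tariff, so extremes are at the endpoints: tariff = 0 gives inflation = 114; tariff = 7 gives inflation = 177.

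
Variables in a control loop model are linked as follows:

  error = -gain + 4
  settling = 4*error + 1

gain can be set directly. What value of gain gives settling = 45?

Substituting into the settling equation gives settling = -4*gain + 17.
Solve -4*gain + 17 = 45: gain = (45 - 17) / -4 = -7.

gain = -7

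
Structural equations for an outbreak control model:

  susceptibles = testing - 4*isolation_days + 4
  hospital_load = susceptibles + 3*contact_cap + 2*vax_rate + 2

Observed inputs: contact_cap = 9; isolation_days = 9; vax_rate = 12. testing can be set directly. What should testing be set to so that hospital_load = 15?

Substituting into the susceptibles equation gives susceptibles = testing - 32.
Substituting into the hospital_load equation gives hospital_load = testing + 21.
Solve testing + 21 = 15: testing = (15 - 21) / 1 = -6.

testing = -6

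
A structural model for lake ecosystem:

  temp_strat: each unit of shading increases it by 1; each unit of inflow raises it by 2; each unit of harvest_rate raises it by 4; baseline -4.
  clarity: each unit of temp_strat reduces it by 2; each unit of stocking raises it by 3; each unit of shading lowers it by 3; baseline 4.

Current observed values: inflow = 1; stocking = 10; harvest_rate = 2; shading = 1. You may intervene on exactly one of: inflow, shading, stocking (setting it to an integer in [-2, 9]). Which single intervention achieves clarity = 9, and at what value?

set inflow = 3

Intervening on inflow: with other inputs at their observed values, clarity = -4*inflow + 21. Solving for 9 gives inflow = 3, within [-2, 9].
Intervening on shading: clarity = -5*shading + 22. Reaching 9 requires shading = 13/5, not an integer.
Intervening on stocking: clarity = 3*stocking - 13. Reaching 9 requires stocking = 22/3, not an integer.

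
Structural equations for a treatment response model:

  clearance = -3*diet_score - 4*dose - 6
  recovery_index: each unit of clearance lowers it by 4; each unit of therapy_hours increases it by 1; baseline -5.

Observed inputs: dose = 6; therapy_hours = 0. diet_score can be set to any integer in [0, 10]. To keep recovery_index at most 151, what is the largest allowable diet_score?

diet_score = 3

Substituting into the clearance equation gives clearance = -3*diet_score - 30.
So recovery_index = 12*diet_score + 115.
Require 12*diet_score + 115 ≤ 151, so diet_score ≤ 3.
The largest integer in [0, 10] satisfying this is 3.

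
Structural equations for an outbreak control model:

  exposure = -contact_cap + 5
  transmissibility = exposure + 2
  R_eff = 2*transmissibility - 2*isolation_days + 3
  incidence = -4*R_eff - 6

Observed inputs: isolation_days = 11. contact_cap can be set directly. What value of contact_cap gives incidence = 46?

contact_cap = 4

Substituting into the transmissibility equation gives transmissibility = -contact_cap + 7.
So R_eff = -2*contact_cap - 5.
This gives incidence = 8*contact_cap + 14.
Solve 8*contact_cap + 14 = 46: contact_cap = (46 - 14) / 8 = 4.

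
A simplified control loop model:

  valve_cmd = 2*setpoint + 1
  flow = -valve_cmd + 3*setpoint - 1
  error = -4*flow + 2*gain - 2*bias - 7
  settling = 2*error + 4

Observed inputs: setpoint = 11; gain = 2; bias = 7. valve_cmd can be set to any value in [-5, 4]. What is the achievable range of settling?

Intervening on valve_cmd fixes its value directly, overriding its dependence on setpoint.
Substituting into the flow equation gives flow = -valve_cmd + 32.
Substituting into the error equation gives error = 4*valve_cmd - 145.
Substituting into the settling equation gives settling = 8*valve_cmd - 286.
Linear in valve_cmd, so extremes are at the endpoints: valve_cmd = -5 gives settling = -326; valve_cmd = 4 gives settling = -254.

-326 to -254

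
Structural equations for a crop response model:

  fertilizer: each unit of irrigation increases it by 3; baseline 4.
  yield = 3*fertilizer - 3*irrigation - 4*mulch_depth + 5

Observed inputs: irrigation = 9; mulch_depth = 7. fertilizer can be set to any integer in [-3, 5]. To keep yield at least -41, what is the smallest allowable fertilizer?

fertilizer = 3

Intervening on fertilizer fixes its value directly, overriding its dependence on irrigation.
Substituting into the yield equation gives yield = 3*fertilizer - 50.
Require 3*fertilizer - 50 ≥ -41, so fertilizer ≥ 3.
The smallest integer in [-3, 5] satisfying this is 3.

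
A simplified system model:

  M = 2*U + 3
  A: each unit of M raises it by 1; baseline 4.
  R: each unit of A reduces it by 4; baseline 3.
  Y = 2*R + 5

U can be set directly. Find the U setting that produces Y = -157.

U = 7

Substituting into the A equation gives A = 2*U + 7.
Substituting into the R equation gives R = -8*U - 25.
Substituting into the Y equation gives Y = -16*U - 45.
Solve -16*U - 45 = -157: U = (-157 + 45) / -16 = 7.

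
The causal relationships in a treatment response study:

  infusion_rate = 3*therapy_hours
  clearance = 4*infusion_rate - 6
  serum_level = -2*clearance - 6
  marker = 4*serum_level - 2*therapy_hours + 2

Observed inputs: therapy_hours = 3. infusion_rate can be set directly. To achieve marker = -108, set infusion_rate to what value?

infusion_rate = 4

Intervening on infusion_rate fixes its value directly, overriding its dependence on therapy_hours.
Substituting into the serum_level equation gives serum_level = -8*infusion_rate + 6.
Substituting into the marker equation gives marker = -32*infusion_rate + 20.
Solve -32*infusion_rate + 20 = -108: infusion_rate = (-108 - 20) / -32 = 4.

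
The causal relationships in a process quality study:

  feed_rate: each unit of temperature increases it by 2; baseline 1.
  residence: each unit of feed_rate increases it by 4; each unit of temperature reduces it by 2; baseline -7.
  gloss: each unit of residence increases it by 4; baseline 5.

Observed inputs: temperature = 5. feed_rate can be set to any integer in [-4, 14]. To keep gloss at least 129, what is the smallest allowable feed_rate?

Intervening on feed_rate fixes its value directly, overriding its dependence on temperature.
Substituting into the residence equation gives residence = 4*feed_rate - 17.
gloss becomes 16*feed_rate - 63.
Require 16*feed_rate - 63 ≥ 129, so feed_rate ≥ 12.
The smallest integer in [-4, 14] satisfying this is 12.

feed_rate = 12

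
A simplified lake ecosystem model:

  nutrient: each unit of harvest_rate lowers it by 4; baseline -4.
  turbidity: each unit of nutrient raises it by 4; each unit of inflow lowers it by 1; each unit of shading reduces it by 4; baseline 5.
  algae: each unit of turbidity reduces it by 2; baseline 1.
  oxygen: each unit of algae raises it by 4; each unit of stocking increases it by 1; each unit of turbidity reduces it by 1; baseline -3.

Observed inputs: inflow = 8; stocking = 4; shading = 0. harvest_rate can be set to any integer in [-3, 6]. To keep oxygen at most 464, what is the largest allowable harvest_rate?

Substituting into the turbidity equation gives turbidity = -16*harvest_rate - 19.
This gives algae = 32*harvest_rate + 39.
Substituting into the oxygen equation gives oxygen = 144*harvest_rate + 176.
Require 144*harvest_rate + 176 ≤ 464, so harvest_rate ≤ 2.
The largest integer in [-3, 6] satisfying this is 2.

harvest_rate = 2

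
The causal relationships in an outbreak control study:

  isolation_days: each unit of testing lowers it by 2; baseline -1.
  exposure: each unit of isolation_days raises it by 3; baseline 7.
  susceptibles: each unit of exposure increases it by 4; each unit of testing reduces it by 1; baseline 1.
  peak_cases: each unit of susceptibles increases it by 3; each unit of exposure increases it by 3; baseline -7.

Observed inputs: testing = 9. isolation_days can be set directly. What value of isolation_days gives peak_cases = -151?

isolation_days = -5

Intervening on isolation_days fixes its value directly, overriding its dependence on testing.
Substituting into the susceptibles equation gives susceptibles = 12*isolation_days + 20.
peak_cases becomes 45*isolation_days + 74.
Solve 45*isolation_days + 74 = -151: isolation_days = (-151 - 74) / 45 = -5.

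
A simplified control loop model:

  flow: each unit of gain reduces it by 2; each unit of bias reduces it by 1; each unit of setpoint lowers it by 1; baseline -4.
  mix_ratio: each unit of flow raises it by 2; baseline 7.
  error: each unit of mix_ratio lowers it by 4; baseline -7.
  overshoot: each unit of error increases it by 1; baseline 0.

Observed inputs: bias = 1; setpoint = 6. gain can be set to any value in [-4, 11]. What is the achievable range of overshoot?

Substituting into the flow equation gives flow = -2*gain - 11.
This gives mix_ratio = -4*gain - 15.
Substituting into the error equation gives error = 16*gain + 53.
Substituting into the overshoot equation gives overshoot = 16*gain + 53.
Linear in gain, so extremes are at the endpoints: gain = -4 gives overshoot = -11; gain = 11 gives overshoot = 229.

-11 to 229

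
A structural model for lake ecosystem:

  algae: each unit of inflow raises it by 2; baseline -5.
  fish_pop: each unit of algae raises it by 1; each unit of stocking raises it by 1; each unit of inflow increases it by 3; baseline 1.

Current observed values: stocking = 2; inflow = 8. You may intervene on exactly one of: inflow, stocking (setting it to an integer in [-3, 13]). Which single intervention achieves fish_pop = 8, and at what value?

set inflow = 2

Intervening on inflow: with other inputs at their observed values, fish_pop = 5*inflow - 2. Solving for 8 gives inflow = 2, within [-3, 13].
Intervening on stocking: fish_pop = stocking + 36. Reaching 8 requires stocking = -28, outside [-3, 13].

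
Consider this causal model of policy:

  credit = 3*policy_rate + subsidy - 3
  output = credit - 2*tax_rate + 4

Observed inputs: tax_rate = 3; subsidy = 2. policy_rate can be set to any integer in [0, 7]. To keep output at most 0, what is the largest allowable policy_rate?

Substituting into the credit equation gives credit = 3*policy_rate - 1.
Substituting into the output equation gives output = 3*policy_rate - 3.
Require 3*policy_rate - 3 ≤ 0, so policy_rate ≤ 1.
The largest integer in [0, 7] satisfying this is 1.

policy_rate = 1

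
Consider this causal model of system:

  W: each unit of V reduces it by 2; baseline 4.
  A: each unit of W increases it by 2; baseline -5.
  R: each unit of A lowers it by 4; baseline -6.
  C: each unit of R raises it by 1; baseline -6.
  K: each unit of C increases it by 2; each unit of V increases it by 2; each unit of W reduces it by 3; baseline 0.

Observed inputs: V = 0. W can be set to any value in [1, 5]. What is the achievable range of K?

Intervening on W fixes its value directly, overriding its dependence on V.
Substituting into the R equation gives R = -8*W + 14.
C becomes -8*W + 8.
Substituting into the K equation gives K = -19*W + 16.
Linear in W, so extremes are at the endpoints: W = 1 gives K = -3; W = 5 gives K = -79.

-79 to -3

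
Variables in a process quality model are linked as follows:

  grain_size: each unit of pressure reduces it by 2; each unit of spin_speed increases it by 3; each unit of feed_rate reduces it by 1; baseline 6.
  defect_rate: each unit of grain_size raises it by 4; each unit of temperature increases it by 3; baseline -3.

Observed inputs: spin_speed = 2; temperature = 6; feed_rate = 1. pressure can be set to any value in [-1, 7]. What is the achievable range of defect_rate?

3 to 67

Substituting into the grain_size equation gives grain_size = -2*pressure + 11.
Substituting into the defect_rate equation gives defect_rate = -8*pressure + 59.
Linear in pressure, so extremes are at the endpoints: pressure = -1 gives defect_rate = 67; pressure = 7 gives defect_rate = 3.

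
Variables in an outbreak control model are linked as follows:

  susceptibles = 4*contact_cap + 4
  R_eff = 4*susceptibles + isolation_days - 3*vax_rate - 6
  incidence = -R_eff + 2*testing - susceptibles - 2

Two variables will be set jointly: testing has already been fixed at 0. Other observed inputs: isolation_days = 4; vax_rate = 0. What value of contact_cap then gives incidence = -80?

With testing held at 0:
Substituting into the R_eff equation gives R_eff = 16*contact_cap + 14.
Substituting into the incidence equation gives incidence = -20*contact_cap - 20.
Solve -20*contact_cap - 20 = -80: contact_cap = (-80 + 20) / -20 = 3.

contact_cap = 3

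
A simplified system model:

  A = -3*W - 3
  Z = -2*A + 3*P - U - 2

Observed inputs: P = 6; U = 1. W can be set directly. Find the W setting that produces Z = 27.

Substituting into the Z equation gives Z = 6*W + 21.
Solve 6*W + 21 = 27: W = (27 - 21) / 6 = 1.

W = 1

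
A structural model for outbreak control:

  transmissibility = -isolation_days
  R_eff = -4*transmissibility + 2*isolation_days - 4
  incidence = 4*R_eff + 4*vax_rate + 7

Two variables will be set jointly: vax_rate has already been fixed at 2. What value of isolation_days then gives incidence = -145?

With vax_rate held at 2:
Substituting into the R_eff equation gives R_eff = 6*isolation_days - 4.
Substituting into the incidence equation gives incidence = 24*isolation_days - 1.
Solve 24*isolation_days - 1 = -145: isolation_days = (-145 + 1) / 24 = -6.

isolation_days = -6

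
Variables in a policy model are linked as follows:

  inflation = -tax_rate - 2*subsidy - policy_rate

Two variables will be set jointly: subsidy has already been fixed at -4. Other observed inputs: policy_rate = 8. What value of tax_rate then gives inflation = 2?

With subsidy held at -4:
Substituting into the inflation equation gives inflation = -tax_rate.
Solve -tax_rate = 2: tax_rate = 2 / -1 = -2.

tax_rate = -2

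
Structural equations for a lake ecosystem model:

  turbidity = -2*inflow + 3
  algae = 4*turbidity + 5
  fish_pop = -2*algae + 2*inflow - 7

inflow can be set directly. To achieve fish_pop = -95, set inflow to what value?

Substituting into the algae equation gives algae = -8*inflow + 17.
So fish_pop = 18*inflow - 41.
Solve 18*inflow - 41 = -95: inflow = (-95 + 41) / 18 = -3.

inflow = -3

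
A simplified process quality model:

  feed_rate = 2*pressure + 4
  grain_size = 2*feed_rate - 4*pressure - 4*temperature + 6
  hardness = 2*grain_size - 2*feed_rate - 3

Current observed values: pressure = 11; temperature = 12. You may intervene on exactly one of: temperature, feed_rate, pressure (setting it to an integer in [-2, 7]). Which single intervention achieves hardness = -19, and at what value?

Intervening on temperature: with other inputs at their observed values, hardness = -8*temperature - 27. Solving for -19 gives temperature = -1, within [-2, 7].
Intervening on feed_rate: hardness = 2*feed_rate - 175. Reaching -19 requires feed_rate = 78, outside [-2, 7].
Intervening on pressure: hardness = -4*pressure - 79. Reaching -19 requires pressure = -15, outside [-2, 7].

set temperature = -1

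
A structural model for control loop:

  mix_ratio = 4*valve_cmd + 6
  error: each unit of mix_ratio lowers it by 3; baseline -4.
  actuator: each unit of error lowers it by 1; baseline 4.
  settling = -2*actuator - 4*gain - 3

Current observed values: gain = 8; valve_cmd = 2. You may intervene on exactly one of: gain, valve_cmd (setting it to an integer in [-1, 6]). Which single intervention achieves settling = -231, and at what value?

Intervening on gain: settling = -4*gain - 103. Reaching -231 requires gain = 32, outside [-1, 6].
Intervening on valve_cmd: with other inputs at their observed values, settling = -24*valve_cmd - 87. Solving for -231 gives valve_cmd = 6, within [-1, 6].

set valve_cmd = 6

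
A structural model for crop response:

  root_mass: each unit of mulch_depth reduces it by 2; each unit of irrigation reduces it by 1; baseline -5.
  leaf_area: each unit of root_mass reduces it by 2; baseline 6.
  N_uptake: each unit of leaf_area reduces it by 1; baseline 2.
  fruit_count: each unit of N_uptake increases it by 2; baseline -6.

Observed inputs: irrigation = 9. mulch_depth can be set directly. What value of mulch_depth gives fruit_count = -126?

Substituting into the root_mass equation gives root_mass = -2*mulch_depth - 14.
Substituting into the leaf_area equation gives leaf_area = 4*mulch_depth + 34.
This gives N_uptake = -4*mulch_depth - 32.
fruit_count becomes -8*mulch_depth - 70.
Solve -8*mulch_depth - 70 = -126: mulch_depth = (-126 + 70) / -8 = 7.

mulch_depth = 7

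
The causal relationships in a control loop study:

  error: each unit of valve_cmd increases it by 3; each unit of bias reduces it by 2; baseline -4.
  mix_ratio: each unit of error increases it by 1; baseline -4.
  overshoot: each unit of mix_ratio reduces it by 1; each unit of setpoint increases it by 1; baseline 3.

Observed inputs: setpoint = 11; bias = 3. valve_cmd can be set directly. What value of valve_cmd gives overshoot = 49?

valve_cmd = -7

Substituting into the error equation gives error = 3*valve_cmd - 10.
Substituting into the mix_ratio equation gives mix_ratio = 3*valve_cmd - 14.
So overshoot = -3*valve_cmd + 28.
Solve -3*valve_cmd + 28 = 49: valve_cmd = (49 - 28) / -3 = -7.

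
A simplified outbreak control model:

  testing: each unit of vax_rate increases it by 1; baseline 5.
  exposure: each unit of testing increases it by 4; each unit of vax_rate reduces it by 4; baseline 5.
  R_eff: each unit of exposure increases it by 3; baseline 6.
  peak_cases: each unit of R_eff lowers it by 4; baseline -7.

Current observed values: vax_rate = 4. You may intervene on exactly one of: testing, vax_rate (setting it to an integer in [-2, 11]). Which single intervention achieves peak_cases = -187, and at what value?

set testing = 6

Intervening on testing: with other inputs at their observed values, peak_cases = -48*testing + 101. Solving for -187 gives testing = 6, within [-2, 11].
Intervening on vax_rate: the paths from vax_rate to peak_cases cancel (net effect zero), leaving peak_cases = -331; -187 is unreachable this way.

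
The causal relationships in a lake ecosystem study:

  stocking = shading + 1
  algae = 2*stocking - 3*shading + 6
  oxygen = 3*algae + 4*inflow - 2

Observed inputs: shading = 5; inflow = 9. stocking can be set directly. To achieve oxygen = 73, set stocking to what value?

Intervening on stocking fixes its value directly, overriding its dependence on shading.
Substituting into the algae equation gives algae = 2*stocking - 9.
Substituting into the oxygen equation gives oxygen = 6*stocking + 7.
Solve 6*stocking + 7 = 73: stocking = (73 - 7) / 6 = 11.

stocking = 11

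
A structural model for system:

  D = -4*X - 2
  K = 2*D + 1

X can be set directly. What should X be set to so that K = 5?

Substituting into the K equation gives K = -8*X - 3.
Solve -8*X - 3 = 5: X = (5 + 3) / -8 = -1.

X = -1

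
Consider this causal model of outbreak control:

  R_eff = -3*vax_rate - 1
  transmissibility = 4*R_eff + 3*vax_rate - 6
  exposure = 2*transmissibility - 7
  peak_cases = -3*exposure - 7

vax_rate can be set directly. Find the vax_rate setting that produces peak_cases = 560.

vax_rate = 9

Substituting into the transmissibility equation gives transmissibility = -9*vax_rate - 10.
exposure becomes -18*vax_rate - 27.
Substituting into the peak_cases equation gives peak_cases = 54*vax_rate + 74.
Solve 54*vax_rate + 74 = 560: vax_rate = (560 - 74) / 54 = 9.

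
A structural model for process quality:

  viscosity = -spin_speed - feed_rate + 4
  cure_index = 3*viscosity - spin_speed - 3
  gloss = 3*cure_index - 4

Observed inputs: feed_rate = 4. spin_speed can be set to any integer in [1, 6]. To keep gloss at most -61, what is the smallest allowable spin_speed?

Substituting into the viscosity equation gives viscosity = -spin_speed.
This gives cure_index = -4*spin_speed - 3.
gloss becomes -12*spin_speed - 13.
Require -12*spin_speed - 13 ≤ -61, so spin_speed ≥ 4.
The smallest integer in [1, 6] satisfying this is 4.

spin_speed = 4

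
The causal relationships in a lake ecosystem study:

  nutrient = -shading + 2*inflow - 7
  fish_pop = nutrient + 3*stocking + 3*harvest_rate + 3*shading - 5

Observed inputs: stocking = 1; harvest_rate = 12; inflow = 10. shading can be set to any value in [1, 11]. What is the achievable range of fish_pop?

Substituting into the nutrient equation gives nutrient = -shading + 13.
fish_pop becomes 2*shading + 47.
Linear in shading, so extremes are at the endpoints: shading = 1 gives fish_pop = 49; shading = 11 gives fish_pop = 69.

49 to 69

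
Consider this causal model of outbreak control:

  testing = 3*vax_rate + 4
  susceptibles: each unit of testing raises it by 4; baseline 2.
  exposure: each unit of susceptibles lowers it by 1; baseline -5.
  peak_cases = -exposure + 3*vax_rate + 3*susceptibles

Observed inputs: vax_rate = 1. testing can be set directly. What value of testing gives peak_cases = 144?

Intervening on testing fixes its value directly, overriding its dependence on vax_rate.
Substituting into the exposure equation gives exposure = -4*testing - 7.
peak_cases becomes 16*testing + 16.
Solve 16*testing + 16 = 144: testing = (144 - 16) / 16 = 8.

testing = 8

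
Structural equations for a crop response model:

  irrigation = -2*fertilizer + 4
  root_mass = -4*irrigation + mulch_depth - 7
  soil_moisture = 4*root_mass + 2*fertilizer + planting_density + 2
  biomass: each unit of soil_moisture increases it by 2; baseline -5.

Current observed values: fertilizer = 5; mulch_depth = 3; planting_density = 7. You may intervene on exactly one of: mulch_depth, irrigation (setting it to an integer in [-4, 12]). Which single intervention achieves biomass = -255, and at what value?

Intervening on mulch_depth: biomass = 8*mulch_depth + 169. Reaching -255 requires mulch_depth = -53, outside [-4, 12].
Intervening on irrigation: with other inputs at their observed values, biomass = -32*irrigation + 1. Solving for -255 gives irrigation = 8, within [-4, 12].

set irrigation = 8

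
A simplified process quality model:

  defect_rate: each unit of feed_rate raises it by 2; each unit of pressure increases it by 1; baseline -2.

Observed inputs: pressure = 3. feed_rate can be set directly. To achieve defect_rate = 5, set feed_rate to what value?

feed_rate = 2

Substituting into the defect_rate equation gives defect_rate = 2*feed_rate + 1.
Solve 2*feed_rate + 1 = 5: feed_rate = (5 - 1) / 2 = 2.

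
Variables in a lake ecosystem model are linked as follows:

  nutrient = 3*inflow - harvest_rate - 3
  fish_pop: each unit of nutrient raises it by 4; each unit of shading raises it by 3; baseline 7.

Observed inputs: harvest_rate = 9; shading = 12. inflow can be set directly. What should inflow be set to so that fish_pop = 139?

Substituting into the nutrient equation gives nutrient = 3*inflow - 12.
So fish_pop = 12*inflow - 5.
Solve 12*inflow - 5 = 139: inflow = (139 + 5) / 12 = 12.

inflow = 12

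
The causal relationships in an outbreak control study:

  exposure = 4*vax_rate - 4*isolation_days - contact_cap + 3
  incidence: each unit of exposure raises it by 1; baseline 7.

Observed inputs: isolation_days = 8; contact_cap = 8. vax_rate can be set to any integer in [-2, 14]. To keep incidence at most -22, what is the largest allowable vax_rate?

Substituting into the exposure equation gives exposure = 4*vax_rate - 37.
Substituting into the incidence equation gives incidence = 4*vax_rate - 30.
Require 4*vax_rate - 30 ≤ -22, so vax_rate ≤ 2.
The largest integer in [-2, 14] satisfying this is 2.

vax_rate = 2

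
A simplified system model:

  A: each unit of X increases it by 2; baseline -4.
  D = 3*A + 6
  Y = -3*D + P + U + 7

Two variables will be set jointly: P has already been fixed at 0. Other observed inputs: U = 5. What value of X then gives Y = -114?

X = 8

With P held at 0:
Substituting into the D equation gives D = 6*X - 6.
Substituting into the Y equation gives Y = -18*X + 30.
Solve -18*X + 30 = -114: X = (-114 - 30) / -18 = 8.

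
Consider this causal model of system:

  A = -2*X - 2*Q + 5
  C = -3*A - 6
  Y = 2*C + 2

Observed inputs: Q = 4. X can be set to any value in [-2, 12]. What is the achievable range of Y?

-16 to 152

Substituting into the A equation gives A = -2*X - 3.
C becomes 6*X + 3.
So Y = 12*X + 8.
Linear in X, so extremes are at the endpoints: X = -2 gives Y = -16; X = 12 gives Y = 152.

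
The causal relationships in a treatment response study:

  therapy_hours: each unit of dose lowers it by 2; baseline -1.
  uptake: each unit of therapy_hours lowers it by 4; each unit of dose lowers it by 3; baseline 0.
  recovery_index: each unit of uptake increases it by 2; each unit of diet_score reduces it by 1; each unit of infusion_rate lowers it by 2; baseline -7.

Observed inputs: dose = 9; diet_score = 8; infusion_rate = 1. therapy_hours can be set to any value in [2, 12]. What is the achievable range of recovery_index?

-167 to -87

Intervening on therapy_hours fixes its value directly, overriding its dependence on dose.
Substituting into the uptake equation gives uptake = -4*therapy_hours - 27.
Substituting into the recovery_index equation gives recovery_index = -8*therapy_hours - 71.
Linear in therapy_hours, so extremes are at the endpoints: therapy_hours = 2 gives recovery_index = -87; therapy_hours = 12 gives recovery_index = -167.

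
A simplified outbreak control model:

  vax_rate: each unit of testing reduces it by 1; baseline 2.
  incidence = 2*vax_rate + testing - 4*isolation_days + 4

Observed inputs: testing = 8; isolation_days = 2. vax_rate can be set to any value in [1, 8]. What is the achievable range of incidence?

6 to 20

Intervening on vax_rate fixes its value directly, overriding its dependence on testing.
Substituting into the incidence equation gives incidence = 2*vax_rate + 4.
Linear in vax_rate, so extremes are at the endpoints: vax_rate = 1 gives incidence = 6; vax_rate = 8 gives incidence = 20.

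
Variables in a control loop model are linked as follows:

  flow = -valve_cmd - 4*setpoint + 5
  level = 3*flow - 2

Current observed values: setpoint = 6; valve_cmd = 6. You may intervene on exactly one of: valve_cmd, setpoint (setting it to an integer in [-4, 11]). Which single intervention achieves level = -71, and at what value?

Intervening on valve_cmd: with other inputs at their observed values, level = -3*valve_cmd - 59. Solving for -71 gives valve_cmd = 4, within [-4, 11].
Intervening on setpoint: level = -12*setpoint - 5. Reaching -71 requires setpoint = 11/2, not an integer.

set valve_cmd = 4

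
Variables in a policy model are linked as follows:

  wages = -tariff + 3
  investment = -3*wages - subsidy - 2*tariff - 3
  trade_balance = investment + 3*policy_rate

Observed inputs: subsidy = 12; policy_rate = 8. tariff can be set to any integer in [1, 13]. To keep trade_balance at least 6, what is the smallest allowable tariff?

Substituting into the investment equation gives investment = tariff - 24.
Substituting into the trade_balance equation gives trade_balance = tariff.
Require tariff ≥ 6, so tariff ≥ 6.
The smallest integer in [1, 13] satisfying this is 6.

tariff = 6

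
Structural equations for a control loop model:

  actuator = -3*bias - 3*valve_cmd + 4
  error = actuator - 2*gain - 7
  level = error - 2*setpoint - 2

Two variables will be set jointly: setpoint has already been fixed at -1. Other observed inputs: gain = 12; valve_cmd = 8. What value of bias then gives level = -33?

bias = -6

With setpoint held at -1:
Substituting into the actuator equation gives actuator = -3*bias - 20.
Substituting into the error equation gives error = -3*bias - 51.
Substituting into the level equation gives level = -3*bias - 51.
Solve -3*bias - 51 = -33: bias = (-33 + 51) / -3 = -6.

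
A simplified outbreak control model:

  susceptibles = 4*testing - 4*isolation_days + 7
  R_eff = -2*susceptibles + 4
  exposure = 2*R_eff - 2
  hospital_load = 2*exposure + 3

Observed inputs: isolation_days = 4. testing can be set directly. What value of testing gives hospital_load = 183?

Substituting into the susceptibles equation gives susceptibles = 4*testing - 9.
This gives R_eff = -8*testing + 22.
Substituting into the exposure equation gives exposure = -16*testing + 42.
Substituting into the hospital_load equation gives hospital_load = -32*testing + 87.
Solve -32*testing + 87 = 183: testing = (183 - 87) / -32 = -3.

testing = -3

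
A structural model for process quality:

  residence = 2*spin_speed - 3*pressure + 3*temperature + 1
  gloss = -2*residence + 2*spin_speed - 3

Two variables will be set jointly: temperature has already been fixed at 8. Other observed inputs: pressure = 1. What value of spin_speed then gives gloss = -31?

With temperature held at 8:
Substituting into the residence equation gives residence = 2*spin_speed + 22.
Substituting into the gloss equation gives gloss = -2*spin_speed - 47.
Solve -2*spin_speed - 47 = -31: spin_speed = (-31 + 47) / -2 = -8.

spin_speed = -8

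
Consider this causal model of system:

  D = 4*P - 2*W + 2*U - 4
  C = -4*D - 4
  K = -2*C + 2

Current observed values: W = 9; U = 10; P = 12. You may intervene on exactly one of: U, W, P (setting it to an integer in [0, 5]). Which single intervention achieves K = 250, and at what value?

set U = 2

Intervening on U: with other inputs at their observed values, K = 16*U + 218. Solving for 250 gives U = 2, within [0, 5].
Intervening on W: K = -16*W + 522. Reaching 250 requires W = 17, outside [0, 5].
Intervening on P: K = 32*P - 6. Reaching 250 requires P = 8, outside [0, 5].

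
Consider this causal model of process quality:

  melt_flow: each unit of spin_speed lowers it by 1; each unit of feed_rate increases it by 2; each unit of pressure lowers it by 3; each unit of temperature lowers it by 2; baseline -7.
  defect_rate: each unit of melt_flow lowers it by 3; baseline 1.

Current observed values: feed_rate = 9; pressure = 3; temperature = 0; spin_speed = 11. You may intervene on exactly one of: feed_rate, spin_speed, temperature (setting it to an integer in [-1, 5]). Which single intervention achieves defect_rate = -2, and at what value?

set spin_speed = 1

Intervening on feed_rate: defect_rate = -6*feed_rate + 82. Reaching -2 requires feed_rate = 14, outside [-1, 5].
Intervening on spin_speed: with other inputs at their observed values, defect_rate = 3*spin_speed - 5. Solving for -2 gives spin_speed = 1, within [-1, 5].
Intervening on temperature: defect_rate = 6*temperature + 28. Reaching -2 requires temperature = -5, outside [-1, 5].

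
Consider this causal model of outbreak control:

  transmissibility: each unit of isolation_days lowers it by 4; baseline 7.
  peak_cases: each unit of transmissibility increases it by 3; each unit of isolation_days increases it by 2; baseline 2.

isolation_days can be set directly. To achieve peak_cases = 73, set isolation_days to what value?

isolation_days = -5

Substituting into the peak_cases equation gives peak_cases = -10*isolation_days + 23.
Solve -10*isolation_days + 23 = 73: isolation_days = (73 - 23) / -10 = -5.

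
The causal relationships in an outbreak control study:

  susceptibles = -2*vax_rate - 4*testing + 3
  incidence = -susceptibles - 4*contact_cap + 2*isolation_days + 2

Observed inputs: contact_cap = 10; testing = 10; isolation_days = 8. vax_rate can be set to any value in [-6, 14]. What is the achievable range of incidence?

Substituting into the susceptibles equation gives susceptibles = -2*vax_rate - 37.
incidence becomes 2*vax_rate + 15.
Linear in vax_rate, so extremes are at the endpoints: vax_rate = -6 gives incidence = 3; vax_rate = 14 gives incidence = 43.

3 to 43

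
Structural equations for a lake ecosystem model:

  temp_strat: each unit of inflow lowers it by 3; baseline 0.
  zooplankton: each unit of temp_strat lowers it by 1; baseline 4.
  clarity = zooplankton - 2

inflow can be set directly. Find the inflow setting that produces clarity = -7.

Substituting into the zooplankton equation gives zooplankton = 3*inflow + 4.
Substituting into the clarity equation gives clarity = 3*inflow + 2.
Solve 3*inflow + 2 = -7: inflow = (-7 - 2) / 3 = -3.

inflow = -3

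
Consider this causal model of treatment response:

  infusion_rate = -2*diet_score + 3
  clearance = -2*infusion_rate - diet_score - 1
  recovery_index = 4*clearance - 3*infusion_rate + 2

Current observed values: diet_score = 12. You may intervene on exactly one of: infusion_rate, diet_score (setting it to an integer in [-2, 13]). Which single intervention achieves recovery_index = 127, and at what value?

set diet_score = 9

Intervening on infusion_rate: recovery_index = -11*infusion_rate - 50. Reaching 127 requires infusion_rate = -177/11, not an integer.
Intervening on diet_score: with other inputs at their observed values, recovery_index = 18*diet_score - 35. Solving for 127 gives diet_score = 9, within [-2, 13].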